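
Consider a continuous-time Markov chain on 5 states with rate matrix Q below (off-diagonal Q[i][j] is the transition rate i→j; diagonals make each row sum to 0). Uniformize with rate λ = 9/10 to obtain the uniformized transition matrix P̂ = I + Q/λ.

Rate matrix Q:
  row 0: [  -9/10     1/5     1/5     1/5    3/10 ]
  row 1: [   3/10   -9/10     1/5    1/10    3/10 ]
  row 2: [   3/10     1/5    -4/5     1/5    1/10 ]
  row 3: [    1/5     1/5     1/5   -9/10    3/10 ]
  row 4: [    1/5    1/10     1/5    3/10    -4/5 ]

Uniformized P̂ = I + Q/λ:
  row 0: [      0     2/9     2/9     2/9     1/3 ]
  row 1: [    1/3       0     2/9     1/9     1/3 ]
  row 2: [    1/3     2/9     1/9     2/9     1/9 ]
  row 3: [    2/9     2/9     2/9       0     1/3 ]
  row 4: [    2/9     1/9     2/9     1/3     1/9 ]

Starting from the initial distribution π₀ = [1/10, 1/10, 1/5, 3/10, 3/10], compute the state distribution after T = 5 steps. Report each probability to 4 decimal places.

π = [0.2146, 0.1603, 0.2000, 0.1888, 0.2363]

t=0: π = [0.1000, 0.1000, 0.2000, 0.3000, 0.3000]
t=1: π = [0.2333, 0.1667, 0.2000, 0.1778, 0.2222]
t=2: π = [0.2111, 0.1605, 0.2000, 0.1889, 0.2395]
t=3: π = [0.2154, 0.1599, 0.2000, 0.1890, 0.2357]
t=4: π = [0.2144, 0.1605, 0.2000, 0.1886, 0.2365]
t=5: π = [0.2146, 0.1603, 0.2000, 0.1888, 0.2363]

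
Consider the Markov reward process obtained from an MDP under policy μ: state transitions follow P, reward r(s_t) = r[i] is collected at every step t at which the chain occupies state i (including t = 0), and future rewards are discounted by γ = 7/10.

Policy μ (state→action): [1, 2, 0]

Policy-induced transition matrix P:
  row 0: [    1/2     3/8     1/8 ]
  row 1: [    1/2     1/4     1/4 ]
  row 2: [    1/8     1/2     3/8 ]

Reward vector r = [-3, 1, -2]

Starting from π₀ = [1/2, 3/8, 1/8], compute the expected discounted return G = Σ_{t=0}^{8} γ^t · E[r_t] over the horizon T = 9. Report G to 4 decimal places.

G = -4.3862

t=0: π = [0.5000, 0.3750, 0.1250], E[r] = -1.3750, γ^t·E[r] = -1.375000, running G = -1.375000
t=1: π = [0.4531, 0.3438, 0.2031], E[r] = -1.4219, γ^t·E[r] = -0.995313, running G = -2.370313
t=2: π = [0.4238, 0.3574, 0.2188], E[r] = -1.3516, γ^t·E[r] = -0.662266, running G = -3.032578
t=3: π = [0.4180, 0.3577, 0.2244], E[r] = -1.3450, γ^t·E[r] = -0.461325, running G = -3.493903
t=4: π = [0.4159, 0.3583, 0.2258], E[r] = -1.3409, γ^t·E[r] = -0.321938, running G = -3.815841
t=5: π = [0.4153, 0.3584, 0.2262], E[r] = -1.3400, γ^t·E[r] = -0.225218, running G = -4.041060
t=6: π = [0.4152, 0.3585, 0.2264], E[r] = -1.3397, γ^t·E[r] = -0.157618, running G = -4.198678
t=7: π = [0.4151, 0.3585, 0.2264], E[r] = -1.3397, γ^t·E[r] = -0.110326, running G = -4.309004
t=8: π = [0.4151, 0.3585, 0.2264], E[r] = -1.3396, γ^t·E[r] = -0.077227, running G = -4.386231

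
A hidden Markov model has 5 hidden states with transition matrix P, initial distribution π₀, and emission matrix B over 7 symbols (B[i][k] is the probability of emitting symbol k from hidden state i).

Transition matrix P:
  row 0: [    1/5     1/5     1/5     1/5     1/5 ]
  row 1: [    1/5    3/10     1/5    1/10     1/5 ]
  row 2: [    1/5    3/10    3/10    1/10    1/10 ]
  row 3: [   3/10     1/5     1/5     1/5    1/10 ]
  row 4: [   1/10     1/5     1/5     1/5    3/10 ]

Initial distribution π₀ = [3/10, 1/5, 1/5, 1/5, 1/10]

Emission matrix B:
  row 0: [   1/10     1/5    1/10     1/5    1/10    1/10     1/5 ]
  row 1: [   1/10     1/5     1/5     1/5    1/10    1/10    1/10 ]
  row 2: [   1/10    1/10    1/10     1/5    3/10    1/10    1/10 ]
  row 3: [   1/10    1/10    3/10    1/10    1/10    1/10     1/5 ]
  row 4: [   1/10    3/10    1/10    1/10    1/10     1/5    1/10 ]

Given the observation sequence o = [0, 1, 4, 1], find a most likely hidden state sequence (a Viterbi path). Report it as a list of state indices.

t=0: δ = [3.000e-02, 2.000e-02, 2.000e-02, 2.000e-02, 1.000e-02]  (obs o_0=0)
t=1: δ = [1.200e-03, 1.200e-03, 6.000e-04, 6.000e-04, 1.800e-03]  ψ = [0, 0, 0, 0, 0]  (obs o_1=1)
t=2: δ = [2.400e-05, 3.600e-05, 1.080e-04, 3.600e-05, 5.400e-05]  ψ = [0, 1, 4, 4, 4]  (obs o_2=4)
t=3: δ = [4.320e-06, 6.480e-06, 3.240e-06, 1.080e-06, 4.860e-06]  ψ = [2, 2, 2, 2, 4]  (obs o_3=1)
backtrack: best end state = 1; path = [0, 4, 2, 1]

path = [0, 4, 2, 1]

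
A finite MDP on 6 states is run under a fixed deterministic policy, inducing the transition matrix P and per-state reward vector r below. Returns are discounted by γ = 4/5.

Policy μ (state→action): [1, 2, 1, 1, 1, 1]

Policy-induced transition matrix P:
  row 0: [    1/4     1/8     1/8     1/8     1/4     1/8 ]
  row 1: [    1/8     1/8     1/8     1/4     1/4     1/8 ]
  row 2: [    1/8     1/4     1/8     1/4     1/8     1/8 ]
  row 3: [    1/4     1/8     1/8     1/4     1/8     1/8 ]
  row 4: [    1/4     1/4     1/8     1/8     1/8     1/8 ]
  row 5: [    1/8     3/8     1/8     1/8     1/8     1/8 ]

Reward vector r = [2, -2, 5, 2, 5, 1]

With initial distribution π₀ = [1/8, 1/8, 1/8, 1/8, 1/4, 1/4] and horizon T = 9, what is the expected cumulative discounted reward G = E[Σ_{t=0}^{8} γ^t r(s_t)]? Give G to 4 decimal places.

t=0: π = [0.1250, 0.1250, 0.1250, 0.1250, 0.2500, 0.2500], E[r] = 2.3750, γ^t·E[r] = 2.375000, running G = 2.375000
t=1: π = [0.1875, 0.2344, 0.1250, 0.1719, 0.1563, 0.1250], E[r] = 1.7813, γ^t·E[r] = 1.425000, running G = 3.800000
t=2: π = [0.1895, 0.1914, 0.1250, 0.1914, 0.1777, 0.1250], E[r] = 2.0176, γ^t·E[r] = 1.291250, running G = 5.091250
t=3: π = [0.1948, 0.1941, 0.1250, 0.1885, 0.1726, 0.1250], E[r] = 1.9915, γ^t·E[r] = 1.019625, running G = 6.110875
t=4: π = [0.1945, 0.1935, 0.1250, 0.1884, 0.1736, 0.1250], E[r] = 1.9970, γ^t·E[r] = 0.817988, running G = 6.928863
t=5: π = [0.1946, 0.1936, 0.1250, 0.1884, 0.1735, 0.1250], E[r] = 1.9962, γ^t·E[r] = 0.654105, running G = 7.582968
t=6: π = [0.1946, 0.1936, 0.1250, 0.1884, 0.1735, 0.1250], E[r] = 1.9963, γ^t·E[r] = 0.523320, running G = 8.106288
t=7: π = [0.1946, 0.1936, 0.1250, 0.1884, 0.1735, 0.1250], E[r] = 1.9963, γ^t·E[r] = 0.418651, running G = 8.524939
t=8: π = [0.1946, 0.1936, 0.1250, 0.1884, 0.1735, 0.1250], E[r] = 1.9963, γ^t·E[r] = 0.334921, running G = 8.859860

G = 8.8599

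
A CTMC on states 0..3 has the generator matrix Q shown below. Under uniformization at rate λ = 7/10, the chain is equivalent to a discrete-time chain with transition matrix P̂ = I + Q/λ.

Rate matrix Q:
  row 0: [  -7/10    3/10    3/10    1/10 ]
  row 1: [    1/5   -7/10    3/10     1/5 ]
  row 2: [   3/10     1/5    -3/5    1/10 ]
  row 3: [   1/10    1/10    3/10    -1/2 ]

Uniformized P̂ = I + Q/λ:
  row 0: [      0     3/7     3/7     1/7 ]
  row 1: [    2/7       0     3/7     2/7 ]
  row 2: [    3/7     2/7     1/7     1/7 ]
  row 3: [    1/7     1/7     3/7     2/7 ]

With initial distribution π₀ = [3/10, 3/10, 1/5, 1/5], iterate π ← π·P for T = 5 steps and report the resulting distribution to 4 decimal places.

π = [0.2358, 0.2265, 0.3336, 0.2041]

t=0: π = [0.3000, 0.3000, 0.2000, 0.2000]
t=1: π = [0.2000, 0.2143, 0.3714, 0.2143]
t=2: π = [0.2510, 0.2224, 0.3224, 0.2041]
t=3: π = [0.2309, 0.2289, 0.3364, 0.2038]
t=4: π = [0.2387, 0.2242, 0.3324, 0.2047]
t=5: π = [0.2358, 0.2265, 0.3336, 0.2041]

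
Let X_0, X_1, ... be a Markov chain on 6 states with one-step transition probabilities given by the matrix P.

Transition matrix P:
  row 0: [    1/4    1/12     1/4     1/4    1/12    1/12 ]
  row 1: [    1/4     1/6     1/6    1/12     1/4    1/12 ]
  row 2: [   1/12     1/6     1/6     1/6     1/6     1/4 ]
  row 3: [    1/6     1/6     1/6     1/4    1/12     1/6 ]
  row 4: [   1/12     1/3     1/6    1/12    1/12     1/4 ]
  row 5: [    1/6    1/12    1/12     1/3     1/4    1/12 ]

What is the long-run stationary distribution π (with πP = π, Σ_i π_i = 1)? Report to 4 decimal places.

Balance equations π_j = Σ_i π_i·P[i][j]:
  π_0 = 1/4·π_0 + 1/4·π_1 + 1/12·π_2 + 1/6·π_3 + 1/12·π_4 + 1/6·π_5
  π_1 = 1/12·π_0 + 1/6·π_1 + 1/6·π_2 + 1/6·π_3 + 1/3·π_4 + 1/12·π_5
  π_2 = 1/4·π_0 + 1/6·π_1 + 1/6·π_2 + 1/6·π_3 + 1/6·π_4 + 1/12·π_5
  π_3 = 1/4·π_0 + 1/12·π_1 + 1/6·π_2 + 1/4·π_3 + 1/12·π_4 + 1/3·π_5
  π_4 = 1/12·π_0 + 1/4·π_1 + 1/6·π_2 + 1/12·π_3 + 1/12·π_4 + 1/4·π_5
  normalize: π_0 + π_1 + π_2 + π_3 + π_4 + π_5 = 1
Solving the linear system gives exactly π = [1350/8041, 19901/120615, 4051/24123, 23663/120615, 6042/40205, 1228/8041].

π = [0.1679, 0.1650, 0.1679, 0.1962, 0.1503, 0.1527]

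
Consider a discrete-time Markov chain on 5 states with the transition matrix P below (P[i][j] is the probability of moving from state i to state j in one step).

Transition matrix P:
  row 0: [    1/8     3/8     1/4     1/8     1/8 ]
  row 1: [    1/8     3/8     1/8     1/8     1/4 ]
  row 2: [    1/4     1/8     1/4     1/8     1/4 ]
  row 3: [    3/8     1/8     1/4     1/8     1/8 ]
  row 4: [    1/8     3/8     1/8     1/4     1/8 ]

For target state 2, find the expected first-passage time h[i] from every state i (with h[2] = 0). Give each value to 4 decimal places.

First-step conditioning: h[2] = 0; for i ≠ 2, h[i] = 1 + Σ_k P[i][k]·h[k].
  h[0] = 1 + 1/8·h[0] + 3/8·h[1] + 1/8·h[3] + 1/8·h[4]
  h[1] = 1 + 1/8·h[0] + 3/8·h[1] + 1/8·h[3] + 1/4·h[4]
  h[3] = 1 + 3/8·h[0] + 1/8·h[1] + 1/8·h[3] + 1/8·h[4]
  h[4] = 1 + 1/8·h[0] + 3/8·h[1] + 1/4·h[3] + 1/8·h[4]
Solving the 4×4 linear system over states ≠ 2 gives exactly h = [257/48, 293/48, 0, 31/6, 6] (h[2] = 0 is the target).

h = [5.3542, 6.1042, 0.0000, 5.1667, 6.0000]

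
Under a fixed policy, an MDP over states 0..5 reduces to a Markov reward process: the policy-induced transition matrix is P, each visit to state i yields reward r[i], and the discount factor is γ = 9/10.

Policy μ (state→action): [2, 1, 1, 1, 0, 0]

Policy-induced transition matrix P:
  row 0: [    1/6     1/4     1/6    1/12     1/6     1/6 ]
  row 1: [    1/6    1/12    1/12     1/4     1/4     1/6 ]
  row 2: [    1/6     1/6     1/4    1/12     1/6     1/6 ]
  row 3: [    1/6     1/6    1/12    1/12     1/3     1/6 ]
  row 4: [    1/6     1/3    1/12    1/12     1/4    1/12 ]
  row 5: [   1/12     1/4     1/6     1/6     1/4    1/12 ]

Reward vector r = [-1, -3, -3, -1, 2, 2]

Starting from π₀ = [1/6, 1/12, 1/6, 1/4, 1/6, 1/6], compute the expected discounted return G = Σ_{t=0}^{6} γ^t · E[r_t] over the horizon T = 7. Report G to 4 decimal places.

t=0: π = [0.1667, 0.0833, 0.1667, 0.2500, 0.1667, 0.1667], E[r] = -0.5000, γ^t·E[r] = -0.500000, running G = -0.500000
t=1: π = [0.1528, 0.2153, 0.1389, 0.1111, 0.2431, 0.1389], E[r] = -0.5625, γ^t·E[r] = -0.506250, running G = -1.006250
t=2: π = [0.1551, 0.2135, 0.1308, 0.1308, 0.2350, 0.1348], E[r] = -0.5793, γ^t·E[r] = -0.469219, running G = -1.475469
t=3: π = [0.1554, 0.2122, 0.1293, 0.1302, 0.2371, 0.1359], E[r] = -0.5642, γ^t·E[r] = -0.411293, running G = -1.886762
t=4: π = [0.1553, 0.2128, 0.1292, 0.1300, 0.2371, 0.1356], E[r] = -0.5657, γ^t·E[r] = -0.371171, running G = -2.257933
t=5: π = [0.1554, 0.2127, 0.1291, 0.1301, 0.2371, 0.1356], E[r] = -0.5654, γ^t·E[r] = -0.333867, running G = -2.591799
t=6: π = [0.1554, 0.2127, 0.1291, 0.1301, 0.2371, 0.1356], E[r] = -0.5654, γ^t·E[r] = -0.300475, running G = -2.892274

G = -2.8923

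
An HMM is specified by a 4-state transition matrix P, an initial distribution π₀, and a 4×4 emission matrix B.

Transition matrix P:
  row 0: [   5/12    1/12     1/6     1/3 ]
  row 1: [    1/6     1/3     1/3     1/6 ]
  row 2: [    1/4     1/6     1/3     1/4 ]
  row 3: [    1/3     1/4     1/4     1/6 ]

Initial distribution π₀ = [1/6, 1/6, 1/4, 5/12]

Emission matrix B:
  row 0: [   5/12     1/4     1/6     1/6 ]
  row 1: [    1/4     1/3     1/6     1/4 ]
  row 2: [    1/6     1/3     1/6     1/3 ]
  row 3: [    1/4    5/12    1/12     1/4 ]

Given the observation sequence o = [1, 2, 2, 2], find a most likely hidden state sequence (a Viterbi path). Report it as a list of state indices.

path = [3, 0, 0, 0]

t=0: δ = [4.167e-02, 5.556e-02, 8.333e-02, 1.736e-01]  (obs o_0=1)
t=1: δ = [9.645e-03, 7.234e-03, 7.234e-03, 2.411e-03]  ψ = [3, 3, 3, 3]  (obs o_1=2)
t=2: δ = [6.698e-04, 4.019e-04, 4.019e-04, 2.679e-04]  ψ = [0, 1, 1, 0]  (obs o_2=2)
t=3: δ = [4.651e-05, 2.233e-05, 2.233e-05, 1.861e-05]  ψ = [0, 1, 1, 0]  (obs o_3=2)
backtrack: best end state = 0; path = [3, 0, 0, 0]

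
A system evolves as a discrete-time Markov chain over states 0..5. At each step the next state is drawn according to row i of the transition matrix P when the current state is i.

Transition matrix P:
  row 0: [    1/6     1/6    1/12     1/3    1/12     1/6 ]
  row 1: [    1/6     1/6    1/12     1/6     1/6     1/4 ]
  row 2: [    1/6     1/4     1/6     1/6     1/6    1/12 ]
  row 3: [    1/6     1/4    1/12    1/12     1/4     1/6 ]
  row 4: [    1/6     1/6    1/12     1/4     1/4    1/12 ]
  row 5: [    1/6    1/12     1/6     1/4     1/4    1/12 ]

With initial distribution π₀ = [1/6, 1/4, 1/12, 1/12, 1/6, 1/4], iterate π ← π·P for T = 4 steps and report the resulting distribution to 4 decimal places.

π = [0.1667, 0.1804, 0.1040, 0.2059, 0.1985, 0.1445]

t=0: π = [0.1667, 0.2500, 0.0833, 0.0833, 0.1667, 0.2500]
t=1: π = [0.1667, 0.1597, 0.1111, 0.2222, 0.1944, 0.1458]
t=2: π = [0.1667, 0.1823, 0.1047, 0.2043, 0.1997, 0.1424]
t=3: π = [0.1667, 0.1806, 0.1039, 0.2059, 0.1983, 0.1446]
t=4: π = [0.1667, 0.1804, 0.1040, 0.2059, 0.1985, 0.1445]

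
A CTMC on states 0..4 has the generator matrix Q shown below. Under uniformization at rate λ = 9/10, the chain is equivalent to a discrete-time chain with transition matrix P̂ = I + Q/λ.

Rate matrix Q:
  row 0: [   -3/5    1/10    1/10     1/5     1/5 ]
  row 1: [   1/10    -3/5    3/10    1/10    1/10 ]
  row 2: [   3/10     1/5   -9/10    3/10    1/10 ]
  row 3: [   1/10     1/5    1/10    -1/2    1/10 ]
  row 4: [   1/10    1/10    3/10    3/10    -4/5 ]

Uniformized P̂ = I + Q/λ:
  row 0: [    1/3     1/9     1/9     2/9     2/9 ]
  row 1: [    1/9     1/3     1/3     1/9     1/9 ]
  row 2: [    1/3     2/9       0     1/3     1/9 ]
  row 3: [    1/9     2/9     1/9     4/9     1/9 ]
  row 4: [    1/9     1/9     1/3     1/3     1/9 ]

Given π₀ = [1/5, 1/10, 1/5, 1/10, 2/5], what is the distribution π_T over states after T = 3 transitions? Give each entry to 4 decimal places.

t=0: π = [0.2000, 0.1000, 0.2000, 0.1000, 0.4000]
t=1: π = [0.2000, 0.1667, 0.2000, 0.3000, 0.1333]
t=2: π = [0.2000, 0.2037, 0.1556, 0.3074, 0.1333]
t=3: π = [0.1901, 0.2078, 0.1687, 0.3000, 0.1333]

π = [0.1901, 0.2078, 0.1687, 0.3000, 0.1333]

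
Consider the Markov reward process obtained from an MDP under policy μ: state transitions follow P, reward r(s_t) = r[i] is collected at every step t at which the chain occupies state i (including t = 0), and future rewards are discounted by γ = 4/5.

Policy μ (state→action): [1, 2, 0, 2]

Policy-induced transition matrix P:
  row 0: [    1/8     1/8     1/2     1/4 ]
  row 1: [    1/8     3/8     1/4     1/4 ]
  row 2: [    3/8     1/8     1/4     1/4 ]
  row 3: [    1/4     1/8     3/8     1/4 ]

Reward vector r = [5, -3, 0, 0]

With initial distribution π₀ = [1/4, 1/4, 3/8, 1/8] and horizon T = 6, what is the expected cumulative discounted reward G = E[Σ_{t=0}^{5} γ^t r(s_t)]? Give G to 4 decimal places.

t=0: π = [0.2500, 0.2500, 0.3750, 0.1250], E[r] = 0.5000, γ^t·E[r] = 0.500000, running G = 0.500000
t=1: π = [0.2344, 0.1875, 0.3281, 0.2500], E[r] = 0.6094, γ^t·E[r] = 0.487500, running G = 0.987500
t=2: π = [0.2383, 0.1719, 0.3398, 0.2500], E[r] = 0.6758, γ^t·E[r] = 0.432500, running G = 1.420000
t=3: π = [0.2412, 0.1680, 0.3408, 0.2500], E[r] = 0.7021, γ^t·E[r] = 0.359500, running G = 1.779500
t=4: π = [0.2415, 0.1670, 0.3416, 0.2500], E[r] = 0.7063, γ^t·E[r] = 0.289300, running G = 2.068800
t=5: π = [0.2416, 0.1667, 0.3416, 0.2500], E[r] = 0.7079, γ^t·E[r] = 0.231980, running G = 2.300780

G = 2.3008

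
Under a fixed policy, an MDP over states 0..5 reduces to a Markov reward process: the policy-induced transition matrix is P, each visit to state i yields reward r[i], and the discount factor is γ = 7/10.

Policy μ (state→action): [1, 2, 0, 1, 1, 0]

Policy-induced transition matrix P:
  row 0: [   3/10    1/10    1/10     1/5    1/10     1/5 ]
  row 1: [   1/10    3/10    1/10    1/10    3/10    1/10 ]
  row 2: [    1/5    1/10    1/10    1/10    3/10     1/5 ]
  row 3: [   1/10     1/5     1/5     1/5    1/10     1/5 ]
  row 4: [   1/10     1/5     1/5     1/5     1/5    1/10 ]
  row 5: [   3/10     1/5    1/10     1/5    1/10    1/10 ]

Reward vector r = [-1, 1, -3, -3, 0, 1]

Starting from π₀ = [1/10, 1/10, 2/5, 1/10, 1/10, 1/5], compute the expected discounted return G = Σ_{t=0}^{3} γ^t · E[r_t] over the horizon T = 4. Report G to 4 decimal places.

t=0: π = [0.1000, 0.1000, 0.4000, 0.1000, 0.1000, 0.2000], E[r] = -1.3000, γ^t·E[r] = -1.300000, running G = -1.300000
t=1: π = [0.2000, 0.1600, 0.1200, 0.1500, 0.2100, 0.1600], E[r] = -0.6900, γ^t·E[r] = -0.483000, running G = -1.783000
t=2: π = [0.1840, 0.1840, 0.1360, 0.1720, 0.1770, 0.1470], E[r] = -0.7770, γ^t·E[r] = -0.380730, running G = -2.163730
t=3: π = [0.1798, 0.1864, 0.1349, 0.1680, 0.1817, 0.1492], E[r] = -0.7529, γ^t·E[r] = -0.258245, running G = -2.421975

G = -2.4220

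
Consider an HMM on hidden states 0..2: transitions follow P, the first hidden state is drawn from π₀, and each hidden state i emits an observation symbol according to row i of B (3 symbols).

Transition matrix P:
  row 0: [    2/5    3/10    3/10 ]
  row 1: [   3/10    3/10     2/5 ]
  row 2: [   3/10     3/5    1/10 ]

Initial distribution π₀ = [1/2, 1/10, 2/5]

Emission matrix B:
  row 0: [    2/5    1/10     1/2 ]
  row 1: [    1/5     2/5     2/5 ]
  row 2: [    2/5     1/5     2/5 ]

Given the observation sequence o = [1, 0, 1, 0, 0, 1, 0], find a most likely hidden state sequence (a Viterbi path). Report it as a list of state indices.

path = [1, 2, 1, 0, 2, 1, 2]

t=0: δ = [5.000e-02, 4.000e-02, 8.000e-02]  (obs o_0=1)
t=1: δ = [9.600e-03, 9.600e-03, 6.400e-03]  ψ = [2, 2, 1]  (obs o_1=0)
t=2: δ = [3.840e-04, 1.536e-03, 7.680e-04]  ψ = [0, 2, 1]  (obs o_2=1)
t=3: δ = [1.843e-04, 9.216e-05, 2.458e-04]  ψ = [1, 1, 1]  (obs o_3=0)
t=4: δ = [2.949e-05, 2.949e-05, 2.212e-05]  ψ = [0, 2, 0]  (obs o_4=0)
t=5: δ = [1.180e-06, 5.308e-06, 2.359e-06]  ψ = [0, 2, 1]  (obs o_5=1)
t=6: δ = [6.370e-07, 3.185e-07, 8.493e-07]  ψ = [1, 1, 1]  (obs o_6=0)
backtrack: best end state = 2; path = [1, 2, 1, 0, 2, 1, 2]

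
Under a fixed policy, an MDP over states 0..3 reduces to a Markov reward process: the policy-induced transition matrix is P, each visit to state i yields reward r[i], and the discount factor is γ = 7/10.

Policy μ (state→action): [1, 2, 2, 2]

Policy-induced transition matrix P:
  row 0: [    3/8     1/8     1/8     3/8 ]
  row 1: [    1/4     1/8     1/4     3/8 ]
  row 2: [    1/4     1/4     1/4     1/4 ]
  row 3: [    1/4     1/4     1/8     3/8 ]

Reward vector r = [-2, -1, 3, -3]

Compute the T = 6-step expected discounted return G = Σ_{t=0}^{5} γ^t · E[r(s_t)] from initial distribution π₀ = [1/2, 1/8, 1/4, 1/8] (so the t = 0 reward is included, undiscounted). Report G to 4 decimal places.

G = -3.3048

t=0: π = [0.5000, 0.1250, 0.2500, 0.1250], E[r] = -0.7500, γ^t·E[r] = -0.750000, running G = -0.750000
t=1: π = [0.3125, 0.1719, 0.1719, 0.3438], E[r] = -1.3125, γ^t·E[r] = -0.918750, running G = -1.668750
t=2: π = [0.2891, 0.1895, 0.1680, 0.3535], E[r] = -1.3242, γ^t·E[r] = -0.648867, running G = -2.317617
t=3: π = [0.2861, 0.1902, 0.1697, 0.3540], E[r] = -1.3154, γ^t·E[r] = -0.451192, running G = -2.768810
t=4: π = [0.2858, 0.1905, 0.1700, 0.3538], E[r] = -1.3134, γ^t·E[r] = -0.315351, running G = -3.084161
t=5: π = [0.2857, 0.1905, 0.1701, 0.3538], E[r] = -1.3130, γ^t·E[r] = -0.220677, running G = -3.304837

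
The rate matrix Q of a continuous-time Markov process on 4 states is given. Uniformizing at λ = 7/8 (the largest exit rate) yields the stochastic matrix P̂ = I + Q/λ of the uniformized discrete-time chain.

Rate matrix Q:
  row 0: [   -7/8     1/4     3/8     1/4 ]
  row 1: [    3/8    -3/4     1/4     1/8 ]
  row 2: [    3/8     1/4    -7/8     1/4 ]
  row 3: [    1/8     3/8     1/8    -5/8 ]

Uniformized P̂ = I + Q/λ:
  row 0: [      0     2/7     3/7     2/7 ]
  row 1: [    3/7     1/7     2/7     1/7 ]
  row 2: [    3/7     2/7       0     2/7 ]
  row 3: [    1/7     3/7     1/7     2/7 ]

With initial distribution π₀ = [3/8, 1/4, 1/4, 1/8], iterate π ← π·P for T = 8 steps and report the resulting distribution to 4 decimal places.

t=0: π = [0.3750, 0.2500, 0.2500, 0.1250]
t=1: π = [0.2321, 0.2679, 0.2500, 0.2500]
t=2: π = [0.2577, 0.2832, 0.2117, 0.2474]
t=3: π = [0.2474, 0.2806, 0.2267, 0.2453]
t=4: π = [0.2524, 0.2807, 0.2213, 0.2456]
t=5: π = [0.2502, 0.2807, 0.2235, 0.2456]
t=6: π = [0.2512, 0.2807, 0.2225, 0.2456]
t=7: π = [0.2508, 0.2807, 0.2229, 0.2456]
t=8: π = [0.2509, 0.2807, 0.2228, 0.2456]

π = [0.2509, 0.2807, 0.2228, 0.2456]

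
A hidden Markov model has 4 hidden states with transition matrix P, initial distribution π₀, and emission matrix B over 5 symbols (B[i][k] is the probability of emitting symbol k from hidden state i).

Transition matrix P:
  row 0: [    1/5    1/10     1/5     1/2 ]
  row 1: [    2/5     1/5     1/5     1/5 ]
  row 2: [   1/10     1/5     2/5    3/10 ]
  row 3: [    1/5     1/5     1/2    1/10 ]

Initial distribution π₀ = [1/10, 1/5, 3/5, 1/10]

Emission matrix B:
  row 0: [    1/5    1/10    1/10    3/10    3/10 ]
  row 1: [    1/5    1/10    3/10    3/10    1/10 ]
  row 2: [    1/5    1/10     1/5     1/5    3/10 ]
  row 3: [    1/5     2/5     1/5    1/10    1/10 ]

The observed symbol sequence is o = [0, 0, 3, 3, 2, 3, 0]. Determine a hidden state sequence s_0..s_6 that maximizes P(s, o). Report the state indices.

path = [2, 2, 1, 0, 3, 2, 2]

t=0: δ = [2.000e-02, 4.000e-02, 1.200e-01, 2.000e-02]  (obs o_0=0)
t=1: δ = [3.200e-03, 4.800e-03, 9.600e-03, 7.200e-03]  ψ = [1, 2, 2, 2]  (obs o_1=0)
t=2: δ = [5.760e-04, 5.760e-04, 7.680e-04, 2.880e-04]  ψ = [1, 2, 2, 2]  (obs o_2=3)
t=3: δ = [6.912e-05, 4.608e-05, 6.144e-05, 2.880e-05]  ψ = [1, 2, 2, 0]  (obs o_3=3)
t=4: δ = [1.843e-06, 3.686e-06, 4.915e-06, 6.912e-06]  ψ = [1, 2, 2, 0]  (obs o_4=2)
t=5: δ = [4.424e-07, 4.147e-07, 6.912e-07, 1.475e-07]  ψ = [1, 3, 3, 2]  (obs o_5=3)
t=6: δ = [3.318e-08, 2.765e-08, 5.530e-08, 4.424e-08]  ψ = [1, 2, 2, 0]  (obs o_6=0)
backtrack: best end state = 2; path = [2, 2, 1, 0, 3, 2, 2]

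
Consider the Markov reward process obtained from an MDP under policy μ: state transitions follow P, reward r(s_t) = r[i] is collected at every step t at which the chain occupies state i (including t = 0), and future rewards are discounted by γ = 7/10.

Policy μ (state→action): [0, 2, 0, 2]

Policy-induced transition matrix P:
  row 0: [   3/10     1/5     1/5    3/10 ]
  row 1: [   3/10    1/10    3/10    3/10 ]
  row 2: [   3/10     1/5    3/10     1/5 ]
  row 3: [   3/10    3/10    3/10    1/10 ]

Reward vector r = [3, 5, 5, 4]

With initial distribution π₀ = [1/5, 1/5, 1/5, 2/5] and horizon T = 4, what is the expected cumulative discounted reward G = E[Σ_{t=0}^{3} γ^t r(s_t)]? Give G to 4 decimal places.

G = 10.6138

t=0: π = [0.2000, 0.2000, 0.2000, 0.4000], E[r] = 4.2000, γ^t·E[r] = 4.200000, running G = 4.200000
t=1: π = [0.3000, 0.2200, 0.2800, 0.2000], E[r] = 4.2000, γ^t·E[r] = 2.940000, running G = 7.140000
t=2: π = [0.3000, 0.1980, 0.2700, 0.2320], E[r] = 4.1680, γ^t·E[r] = 2.042320, running G = 9.182320
t=3: π = [0.3000, 0.2034, 0.2700, 0.2266], E[r] = 4.1734, γ^t·E[r] = 1.431476, running G = 10.613796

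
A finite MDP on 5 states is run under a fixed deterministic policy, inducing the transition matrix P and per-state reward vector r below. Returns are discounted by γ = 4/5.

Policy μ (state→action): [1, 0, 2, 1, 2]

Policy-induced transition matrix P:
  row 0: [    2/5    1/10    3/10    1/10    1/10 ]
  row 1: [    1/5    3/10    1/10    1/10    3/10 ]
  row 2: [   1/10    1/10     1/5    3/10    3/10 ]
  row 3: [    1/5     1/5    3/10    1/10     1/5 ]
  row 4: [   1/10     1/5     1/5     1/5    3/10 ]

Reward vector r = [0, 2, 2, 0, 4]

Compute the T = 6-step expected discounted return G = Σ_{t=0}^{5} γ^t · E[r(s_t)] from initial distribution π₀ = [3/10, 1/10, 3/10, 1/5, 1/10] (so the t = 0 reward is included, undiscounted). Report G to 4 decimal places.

t=0: π = [0.3000, 0.1000, 0.3000, 0.2000, 0.1000], E[r] = 1.2000, γ^t·E[r] = 1.200000, running G = 1.200000
t=1: π = [0.2200, 0.1500, 0.2400, 0.1700, 0.2200], E[r] = 1.6600, γ^t·E[r] = 1.328000, running G = 2.528000
t=2: π = [0.1980, 0.1690, 0.2240, 0.1700, 0.2390], E[r] = 1.7420, γ^t·E[r] = 1.114880, running G = 3.642880
t=3: π = [0.1933, 0.1747, 0.2199, 0.1687, 0.2434], E[r] = 1.7628, γ^t·E[r] = 0.902554, running G = 4.545434
t=4: π = [0.1923, 0.1762, 0.2187, 0.1683, 0.2445], E[r] = 1.7676, γ^t·E[r] = 0.724025, running G = 5.269459
t=5: π = [0.1921, 0.1765, 0.2185, 0.1682, 0.2447], E[r] = 1.7687, γ^t·E[r] = 0.579576, running G = 5.849035

G = 5.8490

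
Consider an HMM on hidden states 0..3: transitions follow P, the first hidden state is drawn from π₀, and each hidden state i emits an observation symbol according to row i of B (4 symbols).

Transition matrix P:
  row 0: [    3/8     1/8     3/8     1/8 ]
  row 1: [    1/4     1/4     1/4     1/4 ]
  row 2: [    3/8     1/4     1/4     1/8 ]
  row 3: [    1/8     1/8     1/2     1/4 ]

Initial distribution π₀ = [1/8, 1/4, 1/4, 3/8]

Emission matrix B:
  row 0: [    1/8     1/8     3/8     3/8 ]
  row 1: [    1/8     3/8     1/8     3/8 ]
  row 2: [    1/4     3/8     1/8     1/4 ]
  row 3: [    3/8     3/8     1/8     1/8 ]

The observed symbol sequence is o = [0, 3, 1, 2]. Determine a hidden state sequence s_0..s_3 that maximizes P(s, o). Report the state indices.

path = [3, 2, 2, 0]

t=0: δ = [1.562e-02, 3.125e-02, 6.250e-02, 1.406e-01]  (obs o_0=0)
t=1: δ = [8.789e-03, 6.592e-03, 1.758e-02, 4.395e-03]  ψ = [2, 3, 3, 3]  (obs o_1=3)
t=2: δ = [8.240e-04, 1.648e-03, 1.648e-03, 8.240e-04]  ψ = [2, 2, 2, 2]  (obs o_2=1)
t=3: δ = [2.317e-04, 5.150e-05, 5.150e-05, 5.150e-05]  ψ = [2, 1, 1, 1]  (obs o_3=2)
backtrack: best end state = 0; path = [3, 2, 2, 0]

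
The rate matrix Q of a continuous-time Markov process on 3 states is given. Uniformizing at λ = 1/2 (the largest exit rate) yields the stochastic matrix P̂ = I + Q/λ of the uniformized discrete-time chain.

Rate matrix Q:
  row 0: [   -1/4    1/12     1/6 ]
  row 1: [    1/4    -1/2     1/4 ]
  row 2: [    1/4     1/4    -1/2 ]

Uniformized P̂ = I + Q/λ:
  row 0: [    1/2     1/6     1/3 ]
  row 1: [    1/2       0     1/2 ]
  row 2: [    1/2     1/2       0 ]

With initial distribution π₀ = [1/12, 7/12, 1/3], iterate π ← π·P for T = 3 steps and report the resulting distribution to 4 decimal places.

t=0: π = [0.0833, 0.5833, 0.3333]
t=1: π = [0.5000, 0.1806, 0.3194]
t=2: π = [0.5000, 0.2431, 0.2569]
t=3: π = [0.5000, 0.2118, 0.2882]

π = [0.5000, 0.2118, 0.2882]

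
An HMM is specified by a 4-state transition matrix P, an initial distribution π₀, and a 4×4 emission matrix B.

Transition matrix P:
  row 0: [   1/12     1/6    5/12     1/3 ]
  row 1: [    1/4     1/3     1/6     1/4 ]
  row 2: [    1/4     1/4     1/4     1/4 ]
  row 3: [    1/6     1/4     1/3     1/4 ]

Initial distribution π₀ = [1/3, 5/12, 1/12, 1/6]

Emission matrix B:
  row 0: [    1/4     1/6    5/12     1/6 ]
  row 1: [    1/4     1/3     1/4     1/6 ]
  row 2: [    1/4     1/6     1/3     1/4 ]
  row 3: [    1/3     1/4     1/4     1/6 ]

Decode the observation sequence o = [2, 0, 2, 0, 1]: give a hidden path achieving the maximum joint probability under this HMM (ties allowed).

path = [0, 2, 0, 3, 1]

t=0: δ = [1.389e-01, 1.042e-01, 2.778e-02, 4.167e-02]  (obs o_0=2)
t=1: δ = [6.510e-03, 8.681e-03, 1.447e-02, 1.543e-02]  ψ = [1, 1, 0, 0]  (obs o_1=0)
t=2: δ = [1.507e-03, 9.645e-04, 1.715e-03, 9.645e-04]  ψ = [2, 3, 3, 3]  (obs o_2=2)
t=3: δ = [1.072e-04, 1.072e-04, 1.570e-04, 1.674e-04]  ψ = [2, 2, 0, 0]  (obs o_3=0)
t=4: δ = [6.541e-06, 1.395e-05, 9.303e-06, 1.047e-05]  ψ = [2, 3, 3, 3]  (obs o_4=1)
backtrack: best end state = 1; path = [0, 2, 0, 3, 1]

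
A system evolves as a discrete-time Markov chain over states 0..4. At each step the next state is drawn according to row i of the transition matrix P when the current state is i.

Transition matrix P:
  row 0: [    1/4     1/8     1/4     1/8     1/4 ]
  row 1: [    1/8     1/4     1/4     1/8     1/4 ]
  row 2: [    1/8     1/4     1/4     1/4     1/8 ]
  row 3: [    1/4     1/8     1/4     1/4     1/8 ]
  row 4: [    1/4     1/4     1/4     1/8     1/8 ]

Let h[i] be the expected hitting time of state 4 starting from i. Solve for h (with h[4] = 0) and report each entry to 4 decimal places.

h = [5.0909, 5.0909, 5.8182, 5.8182, 0.0000]

First-step conditioning: h[4] = 0; for i ≠ 4, h[i] = 1 + Σ_k P[i][k]·h[k].
  h[0] = 1 + 1/4·h[0] + 1/8·h[1] + 1/4·h[2] + 1/8·h[3]
  h[1] = 1 + 1/8·h[0] + 1/4·h[1] + 1/4·h[2] + 1/8·h[3]
  h[2] = 1 + 1/8·h[0] + 1/4·h[1] + 1/4·h[2] + 1/4·h[3]
  h[3] = 1 + 1/4·h[0] + 1/8·h[1] + 1/4·h[2] + 1/4·h[3]
Solving the 4×4 linear system over states ≠ 4 gives exactly h = [56/11, 56/11, 64/11, 64/11, 0] (h[4] = 0 is the target).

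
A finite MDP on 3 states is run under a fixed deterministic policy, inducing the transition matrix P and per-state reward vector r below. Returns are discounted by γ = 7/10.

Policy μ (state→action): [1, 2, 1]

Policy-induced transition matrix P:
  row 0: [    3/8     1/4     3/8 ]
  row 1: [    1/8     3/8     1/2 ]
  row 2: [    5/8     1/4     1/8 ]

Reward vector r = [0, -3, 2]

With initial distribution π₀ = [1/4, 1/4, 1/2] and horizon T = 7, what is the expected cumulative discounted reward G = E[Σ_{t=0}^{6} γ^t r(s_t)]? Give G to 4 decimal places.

t=0: π = [0.2500, 0.2500, 0.5000], E[r] = 0.2500, γ^t·E[r] = 0.250000, running G = 0.250000
t=1: π = [0.4375, 0.2813, 0.2813], E[r] = -0.2813, γ^t·E[r] = -0.196875, running G = 0.053125
t=2: π = [0.3750, 0.2852, 0.3398], E[r] = -0.1758, γ^t·E[r] = -0.086133, running G = -0.033008
t=3: π = [0.3887, 0.2856, 0.3257], E[r] = -0.2056, γ^t·E[r] = -0.070509, running G = -0.103517
t=4: π = [0.3850, 0.2857, 0.3293], E[r] = -0.1985, γ^t·E[r] = -0.047671, running G = -0.151188
t=5: π = [0.3859, 0.2857, 0.3284], E[r] = -0.2004, γ^t·E[r] = -0.033674, running G = -0.184862
t=6: π = [0.3857, 0.2857, 0.3286], E[r] = -0.1999, γ^t·E[r] = -0.023519, running G = -0.208381

G = -0.2084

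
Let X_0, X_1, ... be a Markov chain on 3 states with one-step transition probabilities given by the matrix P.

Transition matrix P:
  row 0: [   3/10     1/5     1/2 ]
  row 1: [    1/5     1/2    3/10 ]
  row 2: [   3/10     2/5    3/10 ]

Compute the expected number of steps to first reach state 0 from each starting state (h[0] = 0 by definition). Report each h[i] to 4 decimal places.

First-step conditioning: h[0] = 0; for i ≠ 0, h[i] = 1 + Σ_k P[i][k]·h[k].
  h[1] = 1 + 1/2·h[1] + 3/10·h[2]
  h[2] = 1 + 2/5·h[1] + 3/10·h[2]
Solving the 2×2 linear system over states ≠ 0 gives exactly h = [0, 100/23, 90/23] (h[0] = 0 is the target).

h = [0.0000, 4.3478, 3.9130]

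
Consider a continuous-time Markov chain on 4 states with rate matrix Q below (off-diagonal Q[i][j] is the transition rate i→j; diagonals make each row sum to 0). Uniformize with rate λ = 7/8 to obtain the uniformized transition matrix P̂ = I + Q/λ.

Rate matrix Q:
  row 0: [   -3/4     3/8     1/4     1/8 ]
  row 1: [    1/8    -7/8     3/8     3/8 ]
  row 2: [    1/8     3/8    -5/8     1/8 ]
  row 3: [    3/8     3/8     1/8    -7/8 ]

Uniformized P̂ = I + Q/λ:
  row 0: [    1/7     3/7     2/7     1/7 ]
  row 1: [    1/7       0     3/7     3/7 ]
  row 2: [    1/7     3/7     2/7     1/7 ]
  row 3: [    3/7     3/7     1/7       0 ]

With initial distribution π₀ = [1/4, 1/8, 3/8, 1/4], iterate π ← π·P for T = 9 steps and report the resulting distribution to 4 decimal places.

t=0: π = [0.2500, 0.1250, 0.3750, 0.2500]
t=1: π = [0.2143, 0.3750, 0.2679, 0.1429]
t=2: π = [0.1837, 0.2679, 0.3189, 0.2296]
t=3: π = [0.2085, 0.3138, 0.2912, 0.1866]
t=4: π = [0.1962, 0.2941, 0.3039, 0.2059]
t=5: π = [0.2017, 0.3025, 0.2983, 0.1975]
t=6: π = [0.1993, 0.2989, 0.3007, 0.2011]
t=7: π = [0.2003, 0.3005, 0.2997, 0.1995]
t=8: π = [0.1999, 0.2998, 0.3001, 0.2002]
t=9: π = [0.2001, 0.3001, 0.2999, 0.1999]

π = [0.2001, 0.3001, 0.2999, 0.1999]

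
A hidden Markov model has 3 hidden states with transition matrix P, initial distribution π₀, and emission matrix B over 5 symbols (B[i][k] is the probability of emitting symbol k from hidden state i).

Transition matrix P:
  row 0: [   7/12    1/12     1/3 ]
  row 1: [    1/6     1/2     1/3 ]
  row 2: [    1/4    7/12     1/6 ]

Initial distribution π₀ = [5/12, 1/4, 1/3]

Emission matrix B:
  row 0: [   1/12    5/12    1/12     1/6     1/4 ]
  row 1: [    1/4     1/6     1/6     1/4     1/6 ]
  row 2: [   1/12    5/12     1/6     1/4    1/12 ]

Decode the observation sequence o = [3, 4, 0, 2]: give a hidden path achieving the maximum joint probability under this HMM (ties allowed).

path = [2, 1, 1, 1]

t=0: δ = [6.944e-02, 6.250e-02, 8.333e-02]  (obs o_0=3)
t=1: δ = [1.013e-02, 8.102e-03, 1.929e-03]  ψ = [0, 2, 0]  (obs o_1=4)
t=2: δ = [4.923e-04, 1.013e-03, 2.813e-04]  ψ = [0, 1, 0]  (obs o_2=0)
t=3: δ = [2.393e-05, 8.439e-05, 5.626e-05]  ψ = [0, 1, 1]  (obs o_3=2)
backtrack: best end state = 1; path = [2, 1, 1, 1]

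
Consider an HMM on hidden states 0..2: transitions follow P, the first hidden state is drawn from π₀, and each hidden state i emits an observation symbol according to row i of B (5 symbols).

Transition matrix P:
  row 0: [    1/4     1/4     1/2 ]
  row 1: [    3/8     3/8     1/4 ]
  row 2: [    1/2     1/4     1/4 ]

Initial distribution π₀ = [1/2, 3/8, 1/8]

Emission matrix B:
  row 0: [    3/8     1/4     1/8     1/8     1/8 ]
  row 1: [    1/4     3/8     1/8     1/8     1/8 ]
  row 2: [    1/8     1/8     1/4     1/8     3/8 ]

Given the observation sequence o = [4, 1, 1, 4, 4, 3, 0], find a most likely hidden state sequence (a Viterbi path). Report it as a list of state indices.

t=0: δ = [6.250e-02, 4.688e-02, 4.688e-02]  (obs o_0=4)
t=1: δ = [5.859e-03, 6.592e-03, 3.906e-03]  ψ = [2, 1, 0]  (obs o_1=1)
t=2: δ = [6.180e-04, 9.270e-04, 3.662e-04]  ψ = [1, 1, 0]  (obs o_2=1)
t=3: δ = [4.345e-05, 4.345e-05, 1.159e-04]  ψ = [1, 1, 0]  (obs o_3=4)
t=4: δ = [7.242e-06, 3.621e-06, 1.086e-05]  ψ = [2, 2, 2]  (obs o_4=4)
t=5: δ = [6.789e-07, 3.395e-07, 4.526e-07]  ψ = [2, 2, 0]  (obs o_5=3)
t=6: δ = [8.487e-08, 4.243e-08, 4.243e-08]  ψ = [2, 0, 0]  (obs o_6=0)
backtrack: best end state = 0; path = [1, 1, 0, 2, 0, 2, 0]

path = [1, 1, 0, 2, 0, 2, 0]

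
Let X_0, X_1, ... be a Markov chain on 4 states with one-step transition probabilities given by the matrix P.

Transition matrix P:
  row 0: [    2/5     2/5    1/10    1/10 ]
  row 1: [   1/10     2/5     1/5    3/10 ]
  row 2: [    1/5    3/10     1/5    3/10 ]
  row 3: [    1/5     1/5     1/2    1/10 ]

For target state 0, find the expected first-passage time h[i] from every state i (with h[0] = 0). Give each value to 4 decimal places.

h = [0.0000, 6.5574, 5.9016, 5.8470]

First-step conditioning: h[0] = 0; for i ≠ 0, h[i] = 1 + Σ_k P[i][k]·h[k].
  h[1] = 1 + 2/5·h[1] + 1/5·h[2] + 3/10·h[3]
  h[2] = 1 + 3/10·h[1] + 1/5·h[2] + 3/10·h[3]
  h[3] = 1 + 1/5·h[1] + 1/2·h[2] + 1/10·h[3]
Solving the 3×3 linear system over states ≠ 0 gives exactly h = [0, 400/61, 360/61, 1070/183] (h[0] = 0 is the target).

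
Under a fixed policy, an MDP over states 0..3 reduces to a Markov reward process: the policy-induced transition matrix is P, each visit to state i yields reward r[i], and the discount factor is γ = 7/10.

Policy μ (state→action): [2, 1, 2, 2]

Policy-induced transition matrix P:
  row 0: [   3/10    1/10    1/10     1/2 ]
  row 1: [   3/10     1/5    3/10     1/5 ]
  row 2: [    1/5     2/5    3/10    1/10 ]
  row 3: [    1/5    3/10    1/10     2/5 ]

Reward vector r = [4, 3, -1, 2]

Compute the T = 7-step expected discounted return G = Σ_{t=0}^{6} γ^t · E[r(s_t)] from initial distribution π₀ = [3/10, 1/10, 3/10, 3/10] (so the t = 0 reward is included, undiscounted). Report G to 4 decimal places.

t=0: π = [0.3000, 0.1000, 0.3000, 0.3000], E[r] = 1.8000, γ^t·E[r] = 1.800000, running G = 1.800000
t=1: π = [0.2400, 0.2600, 0.1800, 0.3200], E[r] = 2.2000, γ^t·E[r] = 1.540000, running G = 3.340000
t=2: π = [0.2500, 0.2440, 0.1880, 0.3180], E[r] = 2.1800, γ^t·E[r] = 1.068200, running G = 4.408200
t=3: π = [0.2494, 0.2444, 0.1864, 0.3198], E[r] = 2.1840, γ^t·E[r] = 0.749112, running G = 5.157312
t=4: π = [0.2494, 0.2443, 0.1862, 0.3201], E[r] = 2.1846, γ^t·E[r] = 0.524522, running G = 5.681834
t=5: π = [0.2494, 0.2443, 0.1861, 0.3202], E[r] = 2.1848, γ^t·E[r] = 0.367193, running G = 6.049027
t=6: π = [0.2494, 0.2443, 0.1861, 0.3202], E[r] = 2.1848, γ^t·E[r] = 0.257039, running G = 6.306066

G = 6.3061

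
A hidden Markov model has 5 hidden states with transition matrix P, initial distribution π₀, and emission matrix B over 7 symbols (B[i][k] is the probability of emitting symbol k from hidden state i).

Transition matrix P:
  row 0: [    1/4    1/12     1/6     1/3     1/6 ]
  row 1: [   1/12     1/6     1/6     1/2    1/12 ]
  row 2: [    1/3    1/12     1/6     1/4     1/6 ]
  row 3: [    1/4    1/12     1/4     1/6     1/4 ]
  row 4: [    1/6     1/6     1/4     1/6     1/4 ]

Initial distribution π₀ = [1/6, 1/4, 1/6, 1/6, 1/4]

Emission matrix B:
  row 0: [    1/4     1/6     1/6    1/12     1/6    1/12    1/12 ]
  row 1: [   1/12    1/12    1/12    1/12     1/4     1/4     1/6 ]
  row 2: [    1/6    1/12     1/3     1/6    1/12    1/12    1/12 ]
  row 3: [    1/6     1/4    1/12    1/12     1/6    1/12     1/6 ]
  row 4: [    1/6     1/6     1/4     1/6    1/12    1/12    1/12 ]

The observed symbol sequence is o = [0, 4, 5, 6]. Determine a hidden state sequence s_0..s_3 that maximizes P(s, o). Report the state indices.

path = [4, 1, 1, 3]

t=0: δ = [4.167e-02, 2.083e-02, 2.778e-02, 2.778e-02, 4.167e-02]  (obs o_0=0)
t=1: δ = [1.736e-03, 1.736e-03, 8.681e-04, 2.315e-03, 8.681e-04]  ψ = [0, 4, 4, 0, 4]  (obs o_1=4)
t=2: δ = [4.823e-05, 7.234e-05, 4.823e-05, 7.234e-05, 4.823e-05]  ψ = [3, 1, 3, 1, 3]  (obs o_2=5)
t=3: δ = [1.507e-06, 2.009e-06, 1.507e-06, 6.028e-06, 1.507e-06]  ψ = [3, 1, 3, 1, 3]  (obs o_3=6)
backtrack: best end state = 3; path = [4, 1, 1, 3]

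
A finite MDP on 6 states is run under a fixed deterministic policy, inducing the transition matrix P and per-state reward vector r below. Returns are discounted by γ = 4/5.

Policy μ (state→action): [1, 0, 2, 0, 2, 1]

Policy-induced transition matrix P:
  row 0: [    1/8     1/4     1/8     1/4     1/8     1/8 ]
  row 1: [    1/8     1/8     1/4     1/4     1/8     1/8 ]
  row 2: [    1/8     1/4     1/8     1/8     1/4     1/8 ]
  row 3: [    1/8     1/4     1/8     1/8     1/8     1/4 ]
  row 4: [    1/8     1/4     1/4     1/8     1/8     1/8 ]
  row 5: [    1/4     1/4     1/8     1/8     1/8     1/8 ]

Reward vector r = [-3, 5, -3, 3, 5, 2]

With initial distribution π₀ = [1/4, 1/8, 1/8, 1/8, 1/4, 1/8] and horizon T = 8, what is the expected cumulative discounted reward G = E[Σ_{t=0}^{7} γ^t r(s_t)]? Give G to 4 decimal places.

G = 6.7858

t=0: π = [0.2500, 0.1250, 0.1250, 0.1250, 0.2500, 0.1250], E[r] = 1.3750, γ^t·E[r] = 1.375000, running G = 1.375000
t=1: π = [0.1406, 0.2344, 0.1719, 0.1719, 0.1406, 0.1406], E[r] = 1.7344, γ^t·E[r] = 1.387500, running G = 2.762500
t=2: π = [0.1426, 0.2207, 0.1719, 0.1719, 0.1465, 0.1465], E[r] = 1.7012, γ^t·E[r] = 1.088750, running G = 3.851250
t=3: π = [0.1433, 0.2224, 0.1709, 0.1704, 0.1465, 0.1465], E[r] = 1.7061, γ^t·E[r] = 0.873500, running G = 4.724750
t=4: π = [0.1433, 0.2222, 0.1711, 0.1707, 0.1464, 0.1463], E[r] = 1.7043, γ^t·E[r] = 0.698075, running G = 5.422825
t=5: π = [0.1433, 0.2222, 0.1711, 0.1707, 0.1464, 0.1463], E[r] = 1.7047, γ^t·E[r] = 0.558610, running G = 5.981435
t=6: π = [0.1433, 0.2222, 0.1711, 0.1707, 0.1464, 0.1463], E[r] = 1.7047, γ^t·E[r] = 0.446866, running G = 6.428301
t=7: π = [0.1433, 0.2222, 0.1711, 0.1707, 0.1464, 0.1463], E[r] = 1.7047, γ^t·E[r] = 0.357495, running G = 6.785797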